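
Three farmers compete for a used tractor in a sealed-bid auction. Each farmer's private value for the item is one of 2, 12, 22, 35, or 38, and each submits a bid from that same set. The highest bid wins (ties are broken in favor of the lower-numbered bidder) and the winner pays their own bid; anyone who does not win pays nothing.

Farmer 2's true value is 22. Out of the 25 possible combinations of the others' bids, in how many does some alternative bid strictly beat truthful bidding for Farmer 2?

2

Others bid (2, 2): truth gives 0; bid 12 gives 10 > 0. Violating.
Others bid (2, 12): truth gives 0; bid 12 gives 10 > 0. Violating.
Others bid (2, 22): truth gives 0; no alternative beats it.
Others bid (2, 35): truth gives 0; no alternative beats it.
(Checking all 25 profiles: 2 have a profitable deviation, 23 do not.)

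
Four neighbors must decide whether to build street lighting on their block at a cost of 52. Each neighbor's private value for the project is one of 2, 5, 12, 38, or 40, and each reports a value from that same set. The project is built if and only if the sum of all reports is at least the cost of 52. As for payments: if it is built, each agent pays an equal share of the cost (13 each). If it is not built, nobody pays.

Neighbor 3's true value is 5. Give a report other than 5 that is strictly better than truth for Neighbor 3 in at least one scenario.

Suppose Neighbor 1 reports 2, Neighbor 2 reports 5 and Neighbor 4 reports 40.
Report 5: project built, pays 13, utility 5 - 13 = -8.
Report 2: project not built, utility 0.
So reporting 2 beats truth here (0 > -8).

2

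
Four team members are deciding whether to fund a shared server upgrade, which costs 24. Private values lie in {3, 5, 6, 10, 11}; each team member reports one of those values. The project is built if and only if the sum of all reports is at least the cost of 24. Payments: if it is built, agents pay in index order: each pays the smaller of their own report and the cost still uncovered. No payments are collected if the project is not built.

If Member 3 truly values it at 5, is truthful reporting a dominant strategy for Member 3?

No

Consider the case where Member 1 reports 3, Member 2 reports 10 and Member 4 reports 10.
Truthful report 5: project built, pays 5, utility 5 - 5 = 0.
Report 3 instead: project built, pays 3, utility 5 - 3 = 2.
Since 2 > 0, reporting 3 is strictly better here, so truthful reporting is not dominant.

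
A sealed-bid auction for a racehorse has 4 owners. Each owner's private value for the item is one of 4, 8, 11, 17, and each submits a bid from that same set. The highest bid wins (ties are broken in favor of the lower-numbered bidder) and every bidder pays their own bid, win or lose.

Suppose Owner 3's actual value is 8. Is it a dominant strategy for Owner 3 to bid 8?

Consider the case where Owner 1 bids 4, Owner 2 bids 4 and Owner 4 bids 11.
Truthful bid 8: loses but pays 8, utility -8.
Bid 4 instead: loses but pays 4, utility -4.
Since -4 > -8, bidding 4 is strictly better here, so truthful bidding is not dominant.

No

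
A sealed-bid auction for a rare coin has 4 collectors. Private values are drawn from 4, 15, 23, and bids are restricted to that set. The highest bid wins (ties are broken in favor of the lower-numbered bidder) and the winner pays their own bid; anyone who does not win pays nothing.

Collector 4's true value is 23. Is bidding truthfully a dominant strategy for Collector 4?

Consider the case where Collector 1 bids 4, Collector 2 bids 4 and Collector 3 bids 4.
Truthful bid 23: wins, pays 23, utility 23 - 23 = 0.
Bid 15 instead: wins, pays 15, utility 23 - 15 = 8.
Since 8 > 0, bidding 15 is strictly better here, so truthful bidding is not dominant.

No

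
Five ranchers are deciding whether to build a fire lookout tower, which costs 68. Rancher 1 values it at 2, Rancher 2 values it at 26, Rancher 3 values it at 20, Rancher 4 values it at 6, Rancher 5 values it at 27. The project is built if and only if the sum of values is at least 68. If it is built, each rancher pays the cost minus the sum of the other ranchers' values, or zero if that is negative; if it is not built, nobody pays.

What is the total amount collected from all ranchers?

34

Total value 81 ≥ cost 68, so it is built.
Rancher 1: others sum to 79; max(0, 68 - 79) = 0.
Rancher 2: others sum to 55; max(0, 68 - 55) = 13.
Rancher 3: others sum to 61; max(0, 68 - 61) = 7.
Rancher 4: others sum to 75; max(0, 68 - 75) = 0.
Rancher 5: others sum to 54; max(0, 68 - 54) = 14.
Total collected = 0 + 13 + 7 + 0 + 14 = 34.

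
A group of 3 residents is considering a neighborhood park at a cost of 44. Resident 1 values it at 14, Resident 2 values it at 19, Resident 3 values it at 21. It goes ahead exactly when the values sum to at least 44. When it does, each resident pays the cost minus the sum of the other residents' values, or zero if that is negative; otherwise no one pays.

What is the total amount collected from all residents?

24

Total value 54 ≥ cost 44, so it is built.
Resident 1: others sum to 40; max(0, 44 - 40) = 4.
Resident 2: others sum to 35; max(0, 44 - 35) = 9.
Resident 3: others sum to 33; max(0, 44 - 33) = 11.
Total collected = 4 + 9 + 11 = 24.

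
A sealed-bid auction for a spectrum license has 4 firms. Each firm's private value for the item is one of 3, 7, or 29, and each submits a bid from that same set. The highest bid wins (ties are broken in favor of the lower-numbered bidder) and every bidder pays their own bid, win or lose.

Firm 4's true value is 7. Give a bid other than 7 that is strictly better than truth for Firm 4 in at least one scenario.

Suppose Firm 1 bids 3, Firm 2 bids 3 and Firm 3 bids 7.
Bid 7: loses but pays 7, utility -7.
Bid 3: loses but pays 3, utility -3.
So bidding 3 beats truth here (-3 > -7).

3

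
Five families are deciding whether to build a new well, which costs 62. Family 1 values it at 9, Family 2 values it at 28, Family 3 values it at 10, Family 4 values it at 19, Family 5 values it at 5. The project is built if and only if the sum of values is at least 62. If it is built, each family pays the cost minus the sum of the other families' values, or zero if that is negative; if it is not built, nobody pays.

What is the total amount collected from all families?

Total value 71 ≥ cost 62, so it is built.
Family 1: others sum to 62; max(0, 62 - 62) = 0.
Family 2: others sum to 43; max(0, 62 - 43) = 19.
Family 3: others sum to 61; max(0, 62 - 61) = 1.
Family 4: others sum to 52; max(0, 62 - 52) = 10.
Family 5: others sum to 66; max(0, 62 - 66) = 0.
Total collected = 0 + 19 + 1 + 10 + 0 = 30.

30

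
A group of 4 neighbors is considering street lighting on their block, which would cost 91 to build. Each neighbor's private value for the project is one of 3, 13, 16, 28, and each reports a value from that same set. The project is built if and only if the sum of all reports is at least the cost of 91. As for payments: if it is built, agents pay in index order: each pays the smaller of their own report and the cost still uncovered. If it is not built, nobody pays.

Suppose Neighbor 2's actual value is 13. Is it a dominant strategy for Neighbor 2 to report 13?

Yes

Check each profile of the others' reports and compare truth against every alternative report.
Others report (3, 3, 3): truth gives 0, best alternative gives 0.
Others report (3, 3, 13): truth gives 0, best alternative gives 0.
Others report (3, 3, 16): truth gives 0, best alternative gives 0.
Others report (3, 3, 28): truth gives 0, best alternative gives 0.
Others report (3, 13, 3): truth gives 0, best alternative gives 0.
Others report (3, 13, 13): truth gives 0, best alternative gives 0.
(Remaining 58 profiles checked similarly; truth is weakly best in each.)
In every case the truthful report is at least as good as any alternative, so it is a dominant strategy.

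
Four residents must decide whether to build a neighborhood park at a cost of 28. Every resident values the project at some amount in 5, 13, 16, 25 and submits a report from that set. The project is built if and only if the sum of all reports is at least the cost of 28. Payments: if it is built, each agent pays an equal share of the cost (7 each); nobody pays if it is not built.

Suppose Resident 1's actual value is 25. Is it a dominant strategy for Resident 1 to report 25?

Check each profile of the others' reports and compare truth against every alternative report.
Others report (5, 5, 5): truth gives 18, best alternative gives 18.
Others report (5, 5, 13): truth gives 18, best alternative gives 18.
Others report (5, 5, 16): truth gives 18, best alternative gives 18.
Others report (5, 5, 25): truth gives 18, best alternative gives 18.
Others report (5, 13, 5): truth gives 18, best alternative gives 18.
Others report (5, 13, 13): truth gives 18, best alternative gives 18.
(Remaining 58 profiles checked similarly; truth is weakly best in each.)
In every case the truthful report is at least as good as any alternative, so it is a dominant strategy.

Yes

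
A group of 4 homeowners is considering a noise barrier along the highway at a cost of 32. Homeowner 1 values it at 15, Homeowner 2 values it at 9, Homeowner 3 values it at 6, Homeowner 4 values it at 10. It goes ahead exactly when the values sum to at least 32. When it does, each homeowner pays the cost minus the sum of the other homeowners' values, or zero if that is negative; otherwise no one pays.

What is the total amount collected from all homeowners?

Total value 40 ≥ cost 32, so it is built.
Homeowner 1: others sum to 25; max(0, 32 - 25) = 7.
Homeowner 2: others sum to 31; max(0, 32 - 31) = 1.
Homeowner 3: others sum to 34; max(0, 32 - 34) = 0.
Homeowner 4: others sum to 30; max(0, 32 - 30) = 2.
Total collected = 7 + 1 + 0 + 2 = 10.

10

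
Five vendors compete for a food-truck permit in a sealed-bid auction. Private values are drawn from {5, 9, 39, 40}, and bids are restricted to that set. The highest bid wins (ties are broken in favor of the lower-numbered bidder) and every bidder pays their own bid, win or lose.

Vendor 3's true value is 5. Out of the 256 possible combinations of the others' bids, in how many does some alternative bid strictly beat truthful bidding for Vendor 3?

4

Others bid (5, 5, 5, 5): truth gives -5; bid 9 gives -4 > -5. Violating.
Others bid (5, 5, 5, 9): truth gives -5; bid 9 gives -4 > -5. Violating.
Others bid (5, 5, 9, 5): truth gives -5; bid 9 gives -4 > -5. Violating.
Others bid (5, 5, 9, 9): truth gives -5; bid 9 gives -4 > -5. Violating.
Others bid (5, 5, 5, 39): truth gives -5; no alternative beats it.
Others bid (5, 5, 5, 40): truth gives -5; no alternative beats it.
(Checking all 256 profiles: 4 have a profitable deviation, 252 do not.)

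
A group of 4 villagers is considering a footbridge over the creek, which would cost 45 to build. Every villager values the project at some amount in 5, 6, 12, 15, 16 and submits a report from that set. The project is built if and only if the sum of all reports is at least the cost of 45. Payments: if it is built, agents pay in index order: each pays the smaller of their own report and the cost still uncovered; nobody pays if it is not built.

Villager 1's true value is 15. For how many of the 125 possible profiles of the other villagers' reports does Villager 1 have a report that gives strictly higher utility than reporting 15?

Others report (5, 12, 16): truth gives 0; report 12 gives 3 > 0. Violating.
Others report (5, 15, 15): truth gives 0; report 12 gives 3 > 0. Violating.
Others report (5, 15, 16): truth gives 0; report 12 gives 3 > 0. Violating.
Others report (5, 16, 12): truth gives 0; report 12 gives 3 > 0. Violating.
Others report (5, 5, 5): truth gives 0; no alternative beats it.
Others report (5, 5, 6): truth gives 0; no alternative beats it.
(Checking all 125 profiles: 69 have a profitable deviation, 56 do not.)

69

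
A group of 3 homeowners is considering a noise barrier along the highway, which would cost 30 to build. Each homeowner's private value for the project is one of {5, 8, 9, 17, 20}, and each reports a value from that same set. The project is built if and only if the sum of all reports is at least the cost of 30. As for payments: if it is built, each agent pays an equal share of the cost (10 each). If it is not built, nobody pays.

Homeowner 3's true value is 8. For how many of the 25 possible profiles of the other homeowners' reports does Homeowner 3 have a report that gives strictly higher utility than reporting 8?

2

Others report (5, 17): truth gives -2; report 5 gives 0 > -2. Violating.
Others report (17, 5): truth gives -2; report 5 gives 0 > -2. Violating.
Others report (5, 5): truth gives 0; no alternative beats it.
Others report (5, 8): truth gives 0; no alternative beats it.
(Checking all 25 profiles: 2 have a profitable deviation, 23 do not.)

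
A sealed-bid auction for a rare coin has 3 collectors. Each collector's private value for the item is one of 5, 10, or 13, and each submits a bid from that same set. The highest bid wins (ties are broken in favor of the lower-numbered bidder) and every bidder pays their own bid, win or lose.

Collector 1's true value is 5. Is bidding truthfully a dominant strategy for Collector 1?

Check each profile of the others' bids and compare truth against every alternative bid.
Others bid (5, 5): truth gives 0, best alternative gives -5.
Others bid (5, 13): truth gives -5, best alternative gives -8.
Others bid (10, 13): truth gives -5, best alternative gives -8.
Others bid (13, 5): truth gives -5, best alternative gives -8.
Others bid (13, 10): truth gives -5, best alternative gives -8.
Others bid (13, 13): truth gives -5, best alternative gives -8.
(Remaining 3 profiles checked similarly; truth is weakly best in each.)
In every case the truthful bid is at least as good as any alternative, so it is a dominant strategy.

Yes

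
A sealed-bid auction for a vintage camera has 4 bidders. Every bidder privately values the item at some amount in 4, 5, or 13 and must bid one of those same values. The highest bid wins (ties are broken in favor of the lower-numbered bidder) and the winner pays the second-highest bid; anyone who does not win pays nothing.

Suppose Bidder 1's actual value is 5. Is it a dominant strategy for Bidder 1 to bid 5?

Yes

Check each profile of the others' bids and compare truth against every alternative bid.
Others bid (4, 4, 4): truth gives 1, best alternative gives 1.
Others bid (4, 4, 5): truth gives 0, best alternative gives 0.
Others bid (4, 4, 13): truth gives 0, best alternative gives 0.
Others bid (4, 5, 4): truth gives 0, best alternative gives 0.
Others bid (4, 5, 5): truth gives 0, best alternative gives 0.
Others bid (4, 5, 13): truth gives 0, best alternative gives 0.
(Remaining 21 profiles checked similarly; truth is weakly best in each.)
In every case the truthful bid is at least as good as any alternative, so it is a dominant strategy.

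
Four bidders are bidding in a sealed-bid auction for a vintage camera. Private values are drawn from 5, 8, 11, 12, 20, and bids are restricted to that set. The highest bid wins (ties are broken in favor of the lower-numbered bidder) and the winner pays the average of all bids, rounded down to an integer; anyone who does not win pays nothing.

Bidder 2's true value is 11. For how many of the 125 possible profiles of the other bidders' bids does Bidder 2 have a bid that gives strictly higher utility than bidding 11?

30

Others bid (5, 5, 5): truth gives 5; bid 8 gives 6 > 5. Violating.
Others bid (5, 5, 8): truth gives 4; bid 8 gives 5 > 4. Violating.
Others bid (5, 5, 12): truth gives 0; bid 12 gives 3 > 0. Violating.
Others bid (5, 8, 5): truth gives 4; bid 8 gives 5 > 4. Violating.
Others bid (5, 5, 11): truth gives 3; no alternative beats it.
Others bid (5, 5, 20): truth gives 0; no alternative beats it.
(Checking all 125 profiles: 30 have a profitable deviation, 95 do not.)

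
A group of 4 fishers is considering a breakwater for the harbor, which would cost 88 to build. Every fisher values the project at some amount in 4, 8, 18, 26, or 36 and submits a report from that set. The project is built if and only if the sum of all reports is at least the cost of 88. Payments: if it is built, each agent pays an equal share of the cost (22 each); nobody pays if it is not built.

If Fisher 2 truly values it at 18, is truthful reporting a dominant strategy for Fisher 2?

No

Consider the case where Fisher 1 reports 4, Fisher 3 reports 36 and Fisher 4 reports 36.
Truthful report 18: project built, pays 22, utility 18 - 22 = -4.
Report 4 instead: project not built, utility 0.
Since 0 > -4, reporting 4 is strictly better here, so truthful reporting is not dominant.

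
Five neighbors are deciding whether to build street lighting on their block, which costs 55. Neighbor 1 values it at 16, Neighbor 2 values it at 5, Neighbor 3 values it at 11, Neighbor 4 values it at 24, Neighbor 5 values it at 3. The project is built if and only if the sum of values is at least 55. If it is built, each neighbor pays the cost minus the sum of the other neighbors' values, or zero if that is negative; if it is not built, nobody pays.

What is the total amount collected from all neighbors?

40

Total value 59 ≥ cost 55, so it is built.
Neighbor 1: others sum to 43; max(0, 55 - 43) = 12.
Neighbor 2: others sum to 54; max(0, 55 - 54) = 1.
Neighbor 3: others sum to 48; max(0, 55 - 48) = 7.
Neighbor 4: others sum to 35; max(0, 55 - 35) = 20.
Neighbor 5: others sum to 56; max(0, 55 - 56) = 0.
Total collected = 12 + 1 + 7 + 20 + 0 = 40.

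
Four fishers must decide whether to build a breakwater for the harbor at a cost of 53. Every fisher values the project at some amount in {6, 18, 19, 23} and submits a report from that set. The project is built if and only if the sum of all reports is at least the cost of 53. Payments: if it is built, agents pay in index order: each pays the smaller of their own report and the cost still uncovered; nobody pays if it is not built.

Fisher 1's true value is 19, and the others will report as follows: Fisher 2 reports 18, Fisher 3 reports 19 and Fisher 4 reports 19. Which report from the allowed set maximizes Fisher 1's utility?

Report 6: project built, pays 6, utility 19 - 6 = 13.
Report 18: project built, pays 18, utility 19 - 18 = 1.
Report 19: project built, pays 19, utility 19 - 19 = 0.
Report 23: project built, pays 23, utility 19 - 23 = -4.
The best choice is 6 with utility 13.

6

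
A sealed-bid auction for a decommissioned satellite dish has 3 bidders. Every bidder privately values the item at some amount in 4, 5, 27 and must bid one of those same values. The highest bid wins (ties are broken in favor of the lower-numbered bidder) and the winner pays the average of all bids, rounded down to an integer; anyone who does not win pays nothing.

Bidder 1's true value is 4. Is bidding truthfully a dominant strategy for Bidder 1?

Check each profile of the others' bids and compare truth against every alternative bid.
Others bid (5, 5): truth gives 0, best alternative gives -1.
Others bid (4, 4): truth gives 0, best alternative gives 0.
Others bid (4, 5): truth gives 0, best alternative gives 0.
Others bid (4, 27): truth gives 0, best alternative gives 0.
Others bid (5, 4): truth gives 0, best alternative gives 0.
Others bid (5, 27): truth gives 0, best alternative gives 0.
(Remaining 3 profiles checked similarly; truth is weakly best in each.)
In every case the truthful bid is at least as good as any alternative, so it is a dominant strategy.

Yes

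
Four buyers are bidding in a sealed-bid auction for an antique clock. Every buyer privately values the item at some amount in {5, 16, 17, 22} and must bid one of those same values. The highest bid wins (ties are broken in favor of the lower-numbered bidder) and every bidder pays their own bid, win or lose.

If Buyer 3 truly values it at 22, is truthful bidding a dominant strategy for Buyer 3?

No

Consider the case where Buyer 1 bids 5, Buyer 2 bids 5 and Buyer 4 bids 5.
Truthful bid 22: wins, pays 22, utility 22 - 22 = 0.
Bid 16 instead: wins, pays 16, utility 22 - 16 = 6.
Since 6 > 0, bidding 16 is strictly better here, so truthful bidding is not dominant.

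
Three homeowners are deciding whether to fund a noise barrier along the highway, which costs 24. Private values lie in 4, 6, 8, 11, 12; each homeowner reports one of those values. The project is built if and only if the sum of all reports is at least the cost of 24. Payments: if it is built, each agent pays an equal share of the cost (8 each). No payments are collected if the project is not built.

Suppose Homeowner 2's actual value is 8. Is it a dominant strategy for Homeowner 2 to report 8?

Yes

Check each profile of the others' reports and compare truth against every alternative report.
Others report (4, 4): truth gives 0, best alternative gives 0.
Others report (4, 6): truth gives 0, best alternative gives 0.
Others report (4, 8): truth gives 0, best alternative gives 0.
Others report (4, 11): truth gives 0, best alternative gives 0.
Others report (4, 12): truth gives 0, best alternative gives 0.
Others report (6, 4): truth gives 0, best alternative gives 0.
(Remaining 19 profiles checked similarly; truth is weakly best in each.)
In every case the truthful report is at least as good as any alternative, so it is a dominant strategy.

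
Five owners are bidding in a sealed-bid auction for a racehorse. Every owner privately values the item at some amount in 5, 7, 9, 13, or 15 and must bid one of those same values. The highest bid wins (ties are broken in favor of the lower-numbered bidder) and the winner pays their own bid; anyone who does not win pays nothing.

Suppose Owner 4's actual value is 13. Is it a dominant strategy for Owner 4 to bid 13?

No

Consider the case where Owner 1 bids 5, Owner 2 bids 5, Owner 3 bids 5 and Owner 5 bids 5.
Truthful bid 13: wins, pays 13, utility 13 - 13 = 0.
Bid 7 instead: wins, pays 7, utility 13 - 7 = 6.
Since 6 > 0, bidding 7 is strictly better here, so truthful bidding is not dominant.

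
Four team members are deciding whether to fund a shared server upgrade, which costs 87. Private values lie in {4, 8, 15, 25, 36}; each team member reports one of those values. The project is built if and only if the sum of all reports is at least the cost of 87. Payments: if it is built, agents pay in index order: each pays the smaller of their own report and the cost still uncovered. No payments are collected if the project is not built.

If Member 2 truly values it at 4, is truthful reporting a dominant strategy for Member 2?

Yes

Check each profile of the others' reports and compare truth against every alternative report.
Others report (8, 36, 36): truth gives 0, best alternative gives -4.
Others report (15, 36, 36): truth gives 0, best alternative gives -4.
Others report (25, 25, 36): truth gives 0, best alternative gives -4.
Others report (25, 36, 25): truth gives 0, best alternative gives -4.
Others report (25, 36, 36): truth gives 0, best alternative gives -4.
Others report (36, 8, 36): truth gives 0, best alternative gives -4.
(Remaining 119 profiles checked similarly; truth is weakly best in each.)
In every case the truthful report is at least as good as any alternative, so it is a dominant strategy.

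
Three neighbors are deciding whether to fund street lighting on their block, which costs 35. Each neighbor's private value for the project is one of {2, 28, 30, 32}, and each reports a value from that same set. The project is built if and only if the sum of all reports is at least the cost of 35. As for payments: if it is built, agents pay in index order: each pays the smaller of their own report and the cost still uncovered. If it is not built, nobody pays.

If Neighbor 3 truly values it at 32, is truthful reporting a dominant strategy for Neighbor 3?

Yes

Check each profile of the others' reports and compare truth against every alternative report.
Others report (2, 2): truth gives 1, best alternative gives 0.
Others report (28, 28): truth gives 32, best alternative gives 32.
Others report (28, 30): truth gives 32, best alternative gives 32.
Others report (28, 32): truth gives 32, best alternative gives 32.
Others report (30, 28): truth gives 32, best alternative gives 32.
Others report (30, 30): truth gives 32, best alternative gives 32.
(Remaining 10 profiles checked similarly; truth is weakly best in each.)
In every case the truthful report is at least as good as any alternative, so it is a dominant strategy.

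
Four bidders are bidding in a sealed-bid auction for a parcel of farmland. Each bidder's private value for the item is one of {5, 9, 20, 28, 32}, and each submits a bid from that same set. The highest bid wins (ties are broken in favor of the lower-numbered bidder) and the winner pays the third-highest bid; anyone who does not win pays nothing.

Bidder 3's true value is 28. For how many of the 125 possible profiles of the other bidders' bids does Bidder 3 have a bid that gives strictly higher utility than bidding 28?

27

Others bid (5, 5, 32): truth gives 0; bid 32 gives 23 > 0. Violating.
Others bid (5, 9, 32): truth gives 0; bid 32 gives 19 > 0. Violating.
Others bid (5, 20, 32): truth gives 0; bid 32 gives 8 > 0. Violating.
Others bid (5, 28, 5): truth gives 0; bid 32 gives 23 > 0. Violating.
Others bid (5, 5, 5): truth gives 23; no alternative beats it.
Others bid (5, 5, 9): truth gives 23; no alternative beats it.
(Checking all 125 profiles: 27 have a profitable deviation, 98 do not.)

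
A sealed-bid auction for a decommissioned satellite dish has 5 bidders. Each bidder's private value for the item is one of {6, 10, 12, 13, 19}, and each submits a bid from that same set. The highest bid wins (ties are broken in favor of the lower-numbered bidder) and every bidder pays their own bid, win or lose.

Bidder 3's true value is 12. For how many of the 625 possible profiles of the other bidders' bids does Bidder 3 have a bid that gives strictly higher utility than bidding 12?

593

Others bid (6, 6, 6, 6): truth gives 0; bid 10 gives 2 > 0. Violating.
Others bid (6, 6, 6, 10): truth gives 0; bid 10 gives 2 > 0. Violating.
Others bid (6, 6, 6, 13): truth gives -12; bid 13 gives -1 > -12. Violating.
Others bid (6, 6, 6, 19): truth gives -12; bid 6 gives -6 > -12. Violating.
Others bid (6, 6, 6, 12): truth gives 0; no alternative beats it.
Others bid (6, 6, 10, 12): truth gives 0; no alternative beats it.
(Checking all 625 profiles: 593 have a profitable deviation, 32 do not.)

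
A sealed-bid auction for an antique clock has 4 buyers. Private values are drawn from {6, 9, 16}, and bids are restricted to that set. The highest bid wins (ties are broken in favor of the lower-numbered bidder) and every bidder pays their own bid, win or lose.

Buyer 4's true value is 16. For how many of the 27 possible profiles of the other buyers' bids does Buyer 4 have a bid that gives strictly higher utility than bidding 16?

20

Others bid (6, 6, 6): truth gives 0; bid 9 gives 7 > 0. Violating.
Others bid (6, 6, 16): truth gives -16; bid 6 gives -6 > -16. Violating.
Others bid (6, 9, 16): truth gives -16; bid 6 gives -6 > -16. Violating.
Others bid (6, 16, 6): truth gives -16; bid 6 gives -6 > -16. Violating.
Others bid (6, 6, 9): truth gives 0; no alternative beats it.
Others bid (6, 9, 6): truth gives 0; no alternative beats it.
(Checking all 27 profiles: 20 have a profitable deviation, 7 do not.)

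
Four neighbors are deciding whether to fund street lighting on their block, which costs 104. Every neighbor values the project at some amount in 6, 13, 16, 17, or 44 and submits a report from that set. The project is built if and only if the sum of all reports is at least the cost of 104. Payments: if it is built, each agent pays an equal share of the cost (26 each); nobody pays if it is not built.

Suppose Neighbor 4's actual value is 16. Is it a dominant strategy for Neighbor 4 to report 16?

No

Consider the case where Neighbor 1 reports 6, Neighbor 2 reports 44 and Neighbor 3 reports 44.
Truthful report 16: project built, pays 26, utility 16 - 26 = -10.
Report 6 instead: project not built, utility 0.
Since 0 > -10, reporting 6 is strictly better here, so truthful reporting is not dominant.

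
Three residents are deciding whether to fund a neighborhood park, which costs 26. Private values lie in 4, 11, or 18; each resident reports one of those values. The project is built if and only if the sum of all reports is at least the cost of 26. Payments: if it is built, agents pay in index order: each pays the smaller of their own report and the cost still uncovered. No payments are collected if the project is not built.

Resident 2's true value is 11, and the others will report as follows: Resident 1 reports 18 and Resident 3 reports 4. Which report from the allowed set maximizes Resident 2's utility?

4

Report 4: project built, pays 4, utility 11 - 4 = 7.
Report 11: project built, pays 8, utility 11 - 8 = 3.
Report 18: project built, pays 8, utility 11 - 8 = 3.
The best choice is 4 with utility 7.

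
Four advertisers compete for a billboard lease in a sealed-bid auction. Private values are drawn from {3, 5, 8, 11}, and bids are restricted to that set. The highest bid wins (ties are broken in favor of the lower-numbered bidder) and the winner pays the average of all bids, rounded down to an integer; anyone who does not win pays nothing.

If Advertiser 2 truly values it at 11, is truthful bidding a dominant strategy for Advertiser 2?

Consider the case where Advertiser 1 bids 3, Advertiser 3 bids 3 and Advertiser 4 bids 3.
Truthful bid 11: wins, pays 5, utility 11 - 5 = 6.
Bid 5 instead: wins, pays 3, utility 11 - 3 = 8.
Since 8 > 6, bidding 5 is strictly better here, so truthful bidding is not dominant.

No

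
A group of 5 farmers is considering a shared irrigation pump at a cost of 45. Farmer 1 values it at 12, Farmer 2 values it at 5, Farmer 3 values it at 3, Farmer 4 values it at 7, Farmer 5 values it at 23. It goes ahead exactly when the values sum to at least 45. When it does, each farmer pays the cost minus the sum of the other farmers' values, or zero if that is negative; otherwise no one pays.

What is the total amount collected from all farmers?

Total value 50 ≥ cost 45, so it is built.
Farmer 1: others sum to 38; max(0, 45 - 38) = 7.
Farmer 2: others sum to 45; max(0, 45 - 45) = 0.
Farmer 3: others sum to 47; max(0, 45 - 47) = 0.
Farmer 4: others sum to 43; max(0, 45 - 43) = 2.
Farmer 5: others sum to 27; max(0, 45 - 27) = 18.
Total collected = 7 + 0 + 0 + 2 + 18 = 27.

27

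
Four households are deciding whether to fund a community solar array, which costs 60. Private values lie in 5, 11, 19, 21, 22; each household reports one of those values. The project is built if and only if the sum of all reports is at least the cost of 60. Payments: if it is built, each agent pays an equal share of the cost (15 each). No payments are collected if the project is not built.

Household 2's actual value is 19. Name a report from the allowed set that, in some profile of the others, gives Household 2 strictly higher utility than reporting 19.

22

Suppose Household 1 reports 5, Household 3 reports 11 and Household 4 reports 22.
Report 19: project not built, utility 0.
Report 22: project built, pays 15, utility 19 - 15 = 4.
So reporting 22 beats truth here (4 > 0).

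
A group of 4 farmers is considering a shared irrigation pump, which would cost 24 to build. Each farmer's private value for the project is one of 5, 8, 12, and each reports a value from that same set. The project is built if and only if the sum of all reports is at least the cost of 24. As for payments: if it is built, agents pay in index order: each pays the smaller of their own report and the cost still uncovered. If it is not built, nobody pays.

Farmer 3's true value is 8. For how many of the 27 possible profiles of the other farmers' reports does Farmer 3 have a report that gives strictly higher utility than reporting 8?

Others report (5, 5, 12): truth gives 0; report 5 gives 3 > 0. Violating.
Others report (5, 8, 8): truth gives 0; report 5 gives 3 > 0. Violating.
Others report (5, 8, 12): truth gives 0; report 5 gives 3 > 0. Violating.
Others report (5, 12, 5): truth gives 1; report 5 gives 3 > 1. Violating.
Others report (5, 5, 5): truth gives 0; no alternative beats it.
Others report (5, 5, 8): truth gives 0; no alternative beats it.
(Checking all 27 profiles: 14 have a profitable deviation, 13 do not.)

14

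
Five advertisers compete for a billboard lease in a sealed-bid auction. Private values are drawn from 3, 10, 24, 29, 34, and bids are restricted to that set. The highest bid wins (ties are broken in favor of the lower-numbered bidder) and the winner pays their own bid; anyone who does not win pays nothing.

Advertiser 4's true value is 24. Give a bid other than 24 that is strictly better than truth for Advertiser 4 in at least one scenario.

10

Suppose Advertiser 1 bids 3, Advertiser 2 bids 3, Advertiser 3 bids 3 and Advertiser 5 bids 3.
Bid 24: wins, pays 24, utility 24 - 24 = 0.
Bid 10: wins, pays 10, utility 24 - 10 = 14.
So bidding 10 beats truth here (14 > 0).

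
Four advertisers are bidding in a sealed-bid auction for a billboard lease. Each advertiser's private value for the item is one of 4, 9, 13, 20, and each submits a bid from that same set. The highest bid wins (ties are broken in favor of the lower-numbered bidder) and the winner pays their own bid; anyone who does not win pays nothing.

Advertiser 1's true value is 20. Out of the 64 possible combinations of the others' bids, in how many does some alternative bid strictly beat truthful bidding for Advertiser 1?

27

Others bid (4, 4, 4): truth gives 0; bid 4 gives 16 > 0. Violating.
Others bid (4, 4, 9): truth gives 0; bid 9 gives 11 > 0. Violating.
Others bid (4, 4, 13): truth gives 0; bid 13 gives 7 > 0. Violating.
Others bid (4, 9, 4): truth gives 0; bid 9 gives 11 > 0. Violating.
Others bid (4, 4, 20): truth gives 0; no alternative beats it.
Others bid (4, 9, 20): truth gives 0; no alternative beats it.
(Checking all 64 profiles: 27 have a profitable deviation, 37 do not.)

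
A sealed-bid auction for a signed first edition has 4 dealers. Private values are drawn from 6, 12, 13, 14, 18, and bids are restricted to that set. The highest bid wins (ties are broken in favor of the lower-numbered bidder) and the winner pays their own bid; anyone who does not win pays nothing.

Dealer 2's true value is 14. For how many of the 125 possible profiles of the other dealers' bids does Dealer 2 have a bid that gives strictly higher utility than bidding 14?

Others bid (6, 6, 6): truth gives 0; bid 12 gives 2 > 0. Violating.
Others bid (6, 6, 12): truth gives 0; bid 12 gives 2 > 0. Violating.
Others bid (6, 6, 13): truth gives 0; bid 13 gives 1 > 0. Violating.
Others bid (6, 12, 6): truth gives 0; bid 12 gives 2 > 0. Violating.
Others bid (6, 6, 14): truth gives 0; no alternative beats it.
Others bid (6, 6, 18): truth gives 0; no alternative beats it.
(Checking all 125 profiles: 18 have a profitable deviation, 107 do not.)

18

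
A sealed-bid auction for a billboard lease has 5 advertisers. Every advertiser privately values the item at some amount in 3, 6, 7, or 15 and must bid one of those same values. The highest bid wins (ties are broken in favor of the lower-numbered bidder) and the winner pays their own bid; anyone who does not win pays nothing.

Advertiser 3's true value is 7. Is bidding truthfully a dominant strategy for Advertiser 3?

Consider the case where Advertiser 1 bids 3, Advertiser 2 bids 3, Advertiser 4 bids 3 and Advertiser 5 bids 3.
Truthful bid 7: wins, pays 7, utility 7 - 7 = 0.
Bid 6 instead: wins, pays 6, utility 7 - 6 = 1.
Since 1 > 0, bidding 6 is strictly better here, so truthful bidding is not dominant.

No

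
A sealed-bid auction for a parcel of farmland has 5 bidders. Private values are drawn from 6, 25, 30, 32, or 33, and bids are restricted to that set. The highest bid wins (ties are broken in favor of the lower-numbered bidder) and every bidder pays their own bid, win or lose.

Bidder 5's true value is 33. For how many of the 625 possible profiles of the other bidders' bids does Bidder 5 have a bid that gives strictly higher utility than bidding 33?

Others bid (6, 6, 6, 6): truth gives 0; bid 25 gives 8 > 0. Violating.
Others bid (6, 6, 6, 25): truth gives 0; bid 30 gives 3 > 0. Violating.
Others bid (6, 6, 6, 30): truth gives 0; bid 32 gives 1 > 0. Violating.
Others bid (6, 6, 6, 33): truth gives -33; bid 6 gives -6 > -33. Violating.
Others bid (6, 6, 6, 32): truth gives 0; no alternative beats it.
Others bid (6, 6, 25, 32): truth gives 0; no alternative beats it.
(Checking all 625 profiles: 450 have a profitable deviation, 175 do not.)

450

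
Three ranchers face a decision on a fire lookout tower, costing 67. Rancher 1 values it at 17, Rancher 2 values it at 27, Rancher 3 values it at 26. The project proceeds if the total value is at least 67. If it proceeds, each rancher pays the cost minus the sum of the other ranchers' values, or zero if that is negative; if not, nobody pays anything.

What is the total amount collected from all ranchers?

Total value 70 ≥ cost 67, so it is built.
Rancher 1: others sum to 53; max(0, 67 - 53) = 14.
Rancher 2: others sum to 43; max(0, 67 - 43) = 24.
Rancher 3: others sum to 44; max(0, 67 - 44) = 23.
Total collected = 14 + 24 + 23 = 61.

61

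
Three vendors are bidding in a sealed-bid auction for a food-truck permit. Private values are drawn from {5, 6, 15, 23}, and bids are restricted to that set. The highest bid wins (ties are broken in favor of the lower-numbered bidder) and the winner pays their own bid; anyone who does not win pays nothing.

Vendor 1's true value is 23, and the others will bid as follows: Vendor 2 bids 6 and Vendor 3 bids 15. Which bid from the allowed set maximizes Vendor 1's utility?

Bid 5: loses, pays 0, utility 0.
Bid 6: loses, pays 0, utility 0.
Bid 15: wins, pays 15, utility 23 - 15 = 8.
Bid 23: wins, pays 23, utility 23 - 23 = 0.
The best choice is 15 with utility 8.

15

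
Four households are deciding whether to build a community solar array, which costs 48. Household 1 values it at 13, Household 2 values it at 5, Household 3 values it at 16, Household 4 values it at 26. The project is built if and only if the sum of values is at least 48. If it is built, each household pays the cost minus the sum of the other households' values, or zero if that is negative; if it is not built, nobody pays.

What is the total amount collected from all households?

19

Total value 60 ≥ cost 48, so it is built.
Household 1: others sum to 47; max(0, 48 - 47) = 1.
Household 2: others sum to 55; max(0, 48 - 55) = 0.
Household 3: others sum to 44; max(0, 48 - 44) = 4.
Household 4: others sum to 34; max(0, 48 - 34) = 14.
Total collected = 1 + 0 + 4 + 14 = 19.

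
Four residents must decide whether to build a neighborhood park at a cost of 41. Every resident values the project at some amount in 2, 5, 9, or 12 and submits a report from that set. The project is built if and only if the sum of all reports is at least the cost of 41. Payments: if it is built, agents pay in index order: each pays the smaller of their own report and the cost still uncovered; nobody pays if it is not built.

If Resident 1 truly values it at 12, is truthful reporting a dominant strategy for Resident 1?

Consider the case where Resident 2 reports 9, Resident 3 reports 12 and Resident 4 reports 12.
Truthful report 12: project built, pays 12, utility 12 - 12 = 0.
Report 9 instead: project built, pays 9, utility 12 - 9 = 3.
Since 3 > 0, reporting 9 is strictly better here, so truthful reporting is not dominant.

No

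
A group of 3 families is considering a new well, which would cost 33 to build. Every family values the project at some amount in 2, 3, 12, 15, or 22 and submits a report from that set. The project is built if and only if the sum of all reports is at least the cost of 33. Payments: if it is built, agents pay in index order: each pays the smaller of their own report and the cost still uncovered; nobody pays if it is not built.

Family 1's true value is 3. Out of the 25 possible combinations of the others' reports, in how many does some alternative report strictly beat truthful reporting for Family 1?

Others report (12, 22): truth gives 0; report 2 gives 1 > 0. Violating.
Others report (15, 22): truth gives 0; report 2 gives 1 > 0. Violating.
Others report (22, 12): truth gives 0; report 2 gives 1 > 0. Violating.
Others report (22, 15): truth gives 0; report 2 gives 1 > 0. Violating.
Others report (2, 2): truth gives 0; no alternative beats it.
Others report (2, 3): truth gives 0; no alternative beats it.
(Checking all 25 profiles: 5 have a profitable deviation, 20 do not.)

5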